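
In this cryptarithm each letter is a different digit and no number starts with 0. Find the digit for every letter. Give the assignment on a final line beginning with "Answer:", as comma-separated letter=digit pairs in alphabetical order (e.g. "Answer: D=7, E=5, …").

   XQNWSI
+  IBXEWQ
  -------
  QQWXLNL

Step 1. [col 1: I + Q ≡ L (mod 10)] several values work for L in column 1 (I + Q ≡ L (mod 10), carry-in 0); try L=9. So L=9.
Step 2. [col 1: I + Q ≡ L (mod 10)] Q=1 is one option consistent with column 1 (I + Q ≡ L (mod 10), carry-in 0) — take it ⇒ Q=1.
Step 3. [col 1: I + Q ≡ L (mod 10)] column 1: given Q=1, L=9, carry-in 0, and digits 1,9 already taken and all letters distinct, I+Q≡L (mod 10) forces I=8, so I=8.
Step 4. [col 2: S + W ≡ N (mod 10)] no forcing yet in column 2 (carry-in 0); W=6 is free and consistent — try it. So W=6.
Step 5. [col 2: S + W ≡ N (mod 10)] several values work for N in column 2 (S + W ≡ N (mod 10), carry-in 0); try N=0 ⇒ N=0.
Step 6. [col 2: S + W ≡ N (mod 10)] column 2: given W=6, N=0, carry-in 0, and digits 0,1,6,8,9 already taken and all letters distinct, S+W≡N (mod 10) forces S=4. So S=4.
Step 7. [col 3: W + E ≡ L (mod 10)] in column 3 we have W+E≡L with carry-in 1; given W=6, L=9 and digits 0,1,4,6,8,9 already taken and all letters distinct, that pins E to 2. So E=2.
Step 8. [col 4: N + X ≡ X (mod 10)] no forcing yet in column 4 (carry-in 0); X=3 is free and consistent — try it. So X=3.
Step 9. [col 5: Q + B ≡ W (mod 10)] in column 5 we have Q+B≡W with carry-in 0; given Q=1, W=6 and digits 0,1,2,3,4,6,8,9 already taken and all letters distinct, that pins B to 5 ⇒ B=5.

Answer: B=5, E=2, I=8, L=9, N=0, Q=1, S=4, W=6, X=3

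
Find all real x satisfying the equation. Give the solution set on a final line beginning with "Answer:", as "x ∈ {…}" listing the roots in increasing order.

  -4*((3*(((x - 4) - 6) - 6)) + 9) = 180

Step 1. [-4*((3*(((x - 4) - 6) - 6)) + 9) = 180] LHS = -4·(…); ÷-4 both sides, so div: (3*(((x - 4) - 6) - 6)) + 9 = -45.
Step 2. [(3*(((x - 4) - 6) - 6)) + 9 = -45] the outer +9 inverts by subtracting 9, so sub: 3*(((x - 4) - 6) - 6) = -54.
Step 3. [3*(((x - 4) - 6) - 6) = -54] LHS = 3·(…); ÷3 both sides, so div: ((x - 4) - 6) - 6 = -18.
Step 4. [((x - 4) - 6) - 6 = -18] add 6: x sits inside (… - 6) ⇒ sub: (x - 4) - 6 = -12.
Step 5. [(x - 4) - 6 = -12] peel the -6: add 6 from each side, so sub: x - 4 = -6.
Step 6. [x - 4 = -6] -4 is outermost — add 4 both sides, so sub: x = -2.

Answer: x ∈ {-2}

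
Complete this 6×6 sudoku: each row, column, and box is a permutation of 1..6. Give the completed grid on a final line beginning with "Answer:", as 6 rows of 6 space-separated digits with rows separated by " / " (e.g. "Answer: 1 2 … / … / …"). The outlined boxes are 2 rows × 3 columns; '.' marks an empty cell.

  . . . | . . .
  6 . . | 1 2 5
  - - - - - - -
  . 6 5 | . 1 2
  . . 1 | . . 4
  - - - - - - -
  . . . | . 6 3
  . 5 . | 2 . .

Step 1. [r1c1∈{1,2,3,4,5}] r1c1 is the only open cell in row 1 admitting 5, so r1c1=5.
Step 2. [r3c4∈{3}] nothing but 3 survives at r3c4 ⇒ r3c4=3.
Step 3. [r6c5∈{4}] only 4 remains possible at r6c5 ⇒ r6c5=4.
Step 4. [r1c2∈{1,2,3,4}] in row 1, 1 fits only at r1c2, so r1c2=1.
Step 5. [r1c3∈{2,3,4}] row 1 places 2 nowhere but r1c3, so r1c3=2.
Step 6. [r5c1∈{1,2,4}] r5c1 is the only open cell in row 5 admitting 1, so r5c1=1.
Step 7. [r5c2∈{2,4}] 2 has one home in row 5: r5c2. So r5c2=2.
Step 8. [r2c2∈{3,4}] 4 has one home in col 2: r2c2 ⇒ r2c2=4.
Step 9. [r4c4∈{5,6}] across row 4, 6 lands solely at r4c4, so r4c4=6.
Step 10. [r6c1∈{3}] r6c1 is down to just 3 ⇒ r6c1=3.
Step 11. [r3c1∈{4}] r3c1 is down to just 4, so r3c1=4.
Step 12. [r4c5∈{5}] only 5 remains possible at r4c5 ⇒ r4c5=5.
Step 13. [r1c6∈{6}] r1c6 is down to just 6 ⇒ r1c6=6.
Step 14. [r5c4∈{5}] r5c4 is down to just 5. So r5c4=5.
Step 15. [r6c6∈{1}] nothing but 1 survives at r6c6. So r6c6=1.
Step 16. [r4c1∈{2}] only 2 remains possible at r4c1, so r4c1=2.
Step 17. [r2c3∈{3}] nothing but 3 survives at r2c3, so r2c3=3.
Step 18. [r5c3∈{4}] r5c3 is down to just 4 ⇒ r5c3=4.
Step 19. [r6c3∈{6}] r6c3's peers cover all but 6, so r6c3=6.
Step 20. [r1c4∈{4}] r1c4 has the single candidate 4. So r1c4=4.
Step 21. [r1c5∈{3}] r1c5 has the single candidate 3, so r1c5=3.
Step 22. [r4c2∈{3}] r4c2 is down to just 3. So r4c2=3.

Answer: 5 1 2 4 3 6 / 6 4 3 1 2 5 / 4 6 5 3 1 2 / 2 3 1 6 5 4 / 1 2 4 5 6 3 / 3 5 6 2 4 1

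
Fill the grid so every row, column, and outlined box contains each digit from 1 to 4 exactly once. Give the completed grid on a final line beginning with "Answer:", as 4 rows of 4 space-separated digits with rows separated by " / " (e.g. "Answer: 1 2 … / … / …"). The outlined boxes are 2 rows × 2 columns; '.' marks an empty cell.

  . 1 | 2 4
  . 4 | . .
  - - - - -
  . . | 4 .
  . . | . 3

Step 1. [r3c4∈{1,2}] across col 4, 2 lands solely at r3c4. So r3c4=2.
Step 2. [r2c3∈{1,3}] 3 has one home in col 3: r2c3. So r2c3=3.
Step 3. [r3c1∈{1,3}] in row 3, 1 fits only at r3c1, so r3c1=1.
Step 4. [r4c2∈{2}] nothing but 2 survives at r4c2. So r4c2=2.
Step 5. [r2c1∈{2}] r2c1 has the single candidate 2, so r2c1=2.
Step 6. [r4c3∈{1}] r4c3 has the single candidate 1, so r4c3=1.
Step 7. [r3c2∈{3}] nothing but 3 survives at r3c2 ⇒ r3c2=3.
Step 8. [r1c1∈{3}] only 3 remains possible at r1c1 ⇒ r1c1=3.
Step 9. [r2c4∈{1}] r2c4 has the single candidate 1. So r2c4=1.
Step 10. [r4c1∈{4}] only 4 remains possible at r4c1 ⇒ r4c1=4.

Answer: 3 1 2 4 / 2 4 3 1 / 1 3 4 2 / 4 2 1 3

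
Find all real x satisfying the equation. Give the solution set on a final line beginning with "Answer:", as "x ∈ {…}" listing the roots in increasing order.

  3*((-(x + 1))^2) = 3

Step 1. [3*((-(x + 1))^2) = 3] divide by the outer 3 ⇒ div: (-(x + 1))^2 = 1.
Step 2. [(-(x + 1))^2 = 1] LHS squared, RHS 1 ≥ 0: apply √ (±), so sqrt: -(x + 1) = 1 or -1.
Step 3. [-(x + 1) = 1 or -1] LHS negated; negate both sides ⇒ neg: x + 1 = -1 or 1.
Step 4. [x + 1 = -1 or 1] +1 is outermost — subtract 1 both sides. So sub: x = -2 or 0.

Answer: x ∈ {-2, 0}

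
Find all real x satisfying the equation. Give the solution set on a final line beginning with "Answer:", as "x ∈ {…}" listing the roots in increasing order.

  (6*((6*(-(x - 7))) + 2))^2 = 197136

Step 1. [(6*((6*(-(x - 7))) + 2))^2 = 197136] 197136 ≥ 0, LHS is (·)² — take ±√, so sqrt: 6*((6*(-(x - 7))) + 2) = 444 or -444.
Step 2. [6*((6*(-(x - 7))) + 2) = 444 or -444] LHS = 6·(…); ÷6 both sides ⇒ div: (6*(-(x - 7))) + 2 = 74 or -74.
Step 3. [(6*(-(x - 7))) + 2 = 74 or -74] subtract 2: x sits inside (… + 2). So sub: 6*(-(x - 7)) = 72 or -76.
Step 4. [6*(-(x - 7)) = 72 or -76] 6 out front; divide by 6 ⇒ div: -(x - 7) = 12 or -38/3.
Step 5. [-(x - 7) = 12 or -38/3] flip signs both sides ⇒ neg: x - 7 = -12 or 38/3.
Step 6. [x - 7 = -12 or 38/3] peel the -7: add 7 from each side ⇒ sub: x = -5 or 59/3.

Answer: x ∈ {-5, 59/3}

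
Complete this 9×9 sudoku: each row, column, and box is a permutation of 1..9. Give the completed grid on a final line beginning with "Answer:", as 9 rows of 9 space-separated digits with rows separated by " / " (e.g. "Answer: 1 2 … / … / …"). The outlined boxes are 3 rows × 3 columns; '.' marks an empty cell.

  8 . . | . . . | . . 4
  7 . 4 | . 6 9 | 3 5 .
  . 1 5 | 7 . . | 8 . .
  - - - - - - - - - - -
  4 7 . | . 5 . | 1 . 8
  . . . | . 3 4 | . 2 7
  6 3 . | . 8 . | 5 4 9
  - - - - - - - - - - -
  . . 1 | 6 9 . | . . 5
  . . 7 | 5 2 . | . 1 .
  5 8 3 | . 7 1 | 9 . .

Step 1. [r2c2∈{2}] r2c2 is down to just 2 ⇒ r2c2=2.
Step 2. [r9c8∈{6}] nothing but 6 survives at r9c8, so r9c8=6.
Step 3. [r6c4∈{1,2}] row 6 places 1 nowhere but r6c4, so r6c4=1.
Step 4. [r5c4∈{9}] r5c4 has the single candidate 9. So r5c4=9.
Step 5. [r4c4∈{2}] only 2 remains possible at r4c4 ⇒ r4c4=2.
Step 6. [r1c3∈{6,9}] r1c3 is the only open cell in col 3 admitting 6. So r1c3=6.
Step 7. [r1c2∈{9}] r1c2 has the single candidate 9. So r1c2=9.
Step 8. [r7c8∈{3,7,8}] across col 8, 8 lands solely at r7c8, so r7c8=8.
Step 9. [r7c6∈{3}] nothing but 3 survives at r7c6 ⇒ r7c6=3.
Step 10. [r7c7∈{2,4,7}] 7 has one home in row 7: r7c7 ⇒ r7c7=7.
Step 11. [r3c6∈{2}] r3c6's peers cover all but 2, so r3c6=2.
Step 12. [r7c2∈{4}] r7c2 is down to just 4. So r7c2=4.
Step 13. [r5c3∈{8}] r5c3 has the single candidate 8, so r5c3=8.
Step 14. [r4c8∈{3}] nothing but 3 survives at r4c8. So r4c8=3.
Step 15. [r1c5∈{1}] r1c5 has the single candidate 1, so r1c5=1.
Step 16. [r8c6∈{8}] r8c6 has the single candidate 8. So r8c6=8.
Step 17. [r7c1∈{2}] r7c1 has the single candidate 2. So r7c1=2.
Step 18. [r8c9∈{3}] nothing but 3 survives at r8c9 ⇒ r8c9=3.
Step 19. [r2c4∈{8}] r2c4 has the single candidate 8 ⇒ r2c4=8.
Step 20. [r5c2∈{5}] r5c2 is down to just 5. So r5c2=5.
Step 21. [r1c4∈{3}] r1c4's peers cover all but 3, so r1c4=3.
Step 22. [r8c1∈{9}] r8c1's peers cover all but 9. So r8c1=9.
Step 23. [r2c9∈{1}] r2c9 is down to just 1. So r2c9=1.
Step 24. [r1c6∈{5}] only 5 remains possible at r1c6 ⇒ r1c6=5.
Step 25. [r3c1∈{3}] only 3 remains possible at r3c1. So r3c1=3.
Step 26. [r8c7∈{4}] r8c7 is down to just 4 ⇒ r8c7=4.
Step 27. [r3c9∈{6}] r3c9's peers cover all but 6 ⇒ r3c9=6.
Step 28. [r9c4∈{4}] r9c4 is down to just 4 ⇒ r9c4=4.
Step 29. [r5c7∈{6}] nothing but 6 survives at r5c7 ⇒ r5c7=6.
Step 30. [r1c7∈{2}] r1c7 has the single candidate 2, so r1c7=2.
Step 31. [r8c2∈{6}] only 6 remains possible at r8c2, so r8c2=6.
Step 32. [r4c6∈{6}] only 6 remains possible at r4c6 ⇒ r4c6=6.
Step 33. [r4c3∈{9}] only 9 remains possible at r4c3. So r4c3=9.
Step 34. [r1c8∈{7}] r1c8 is down to just 7. So r1c8=7.
Step 35. [r3c8∈{9}] r3c8's peers cover all but 9. So r3c8=9.
Step 36. [r3c5∈{4}] r3c5's peers cover all but 4. So r3c5=4.
Step 37. [r5c1∈{1}] r5c1 is down to just 1 ⇒ r5c1=1.
Step 38. [r6c3∈{2}] r6c3 has the single candidate 2. So r6c3=2.
Step 39. [r6c6∈{7}] r6c6 is down to just 7. So r6c6=7.
Step 40. [r9c9∈{2}] only 2 remains possible at r9c9 ⇒ r9c9=2.

Answer: 8 9 6 3 1 5 2 7 4 / 7 2 4 8 6 9 3 5 1 / 3 1 5 7 4 2 8 9 6 / 4 7 9 2 5 6 1 3 8 / 1 5 8 9 3 4 6 2 7 / 6 3 2 1 8 7 5 4 9 / 2 4 1 6 9 3 7 8 5 / 9 6 7 5 2 8 4 1 3 / 5 8 3 4 7 1 9 6 2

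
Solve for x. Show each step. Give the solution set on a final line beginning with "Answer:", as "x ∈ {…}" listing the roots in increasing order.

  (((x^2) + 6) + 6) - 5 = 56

Step 1. [(((x^2) + 6) + 6) - 5 = 56] add 5: x sits inside (… - 5) ⇒ sub: ((x^2) + 6) + 6 = 61.
Step 2. [((x^2) + 6) + 6 = 61] the outer +6 inverts by subtracting 6. So sub: (x^2) + 6 = 55.
Step 3. [(x^2) + 6 = 55] 6 comes off first (subtract 6). So sub: x^2 = 49.
Step 4. [x^2 = 49] LHS squared, RHS 49 ≥ 0: apply √ (±), so sqrt: x = 7 or -7.

Answer: x ∈ {-7, 7}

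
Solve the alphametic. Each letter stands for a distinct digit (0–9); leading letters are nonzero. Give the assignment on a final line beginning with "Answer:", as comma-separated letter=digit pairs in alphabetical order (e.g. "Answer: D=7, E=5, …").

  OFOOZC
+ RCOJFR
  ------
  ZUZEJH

Step 1. [col 1: C + R ≡ H (mod 10)] several values work for H in column 1 (C + R ≡ H (mod 10), carry-in 0); try H=0. So H=0.
Step 2. [col 1: C + R ≡ H (mod 10)] no forcing yet in column 1 (carry-in 0); C=9 is free and consistent — try it. So C=9.
Step 3. [col 1: C + R ≡ H (mod 10)] in column 1 we have C+R≡H with carry-in 0; given C=9, H=0 and digits 0,9 already taken and all letters distinct, that pins R to 1 ⇒ R=1.
Step 4. [col 2: Z + F ≡ J (mod 10)] several values work for J in column 2 (Z + F ≡ J (mod 10), carry-in 1); try J=3. So J=3.
Step 5. [col 2: Z + F ≡ J (mod 10)] Z=4 is one option consistent with column 2 (Z + F ≡ J (mod 10), carry-in 1) — take it. So Z=4.
Step 6. [col 2: Z + F ≡ J (mod 10)] from column 2 (Z=4, J=3, carry-in 1, digits 0,1,3,4,9 already taken and all letters distinct): F must equal 8, so F=8.
Step 7. [col 3: O + J ≡ E (mod 10)] column 3 reads O+J+carry(1)=E with J=3; with digits 0,1,3,4,8,9 already taken and all letters distinct, the only value for O is 2, so O=2.
Step 8. [col 3: O + J ≡ E (mod 10)] from column 3 (O=2, J=3, carry-in 1, digits 0,1,2,3,4,8,9 already taken and all letters distinct): E must equal 6. So E=6.
Step 9. [col 5: F + C ≡ U (mod 10)] from column 5 (F=8, C=9, carry-in 0, digits 0,1,2,3,4,6,8,9 already taken and all letters distinct): U must equal 7. So U=7.

Answer: C=9, E=6, F=8, H=0, J=3, O=2, R=1, U=7, Z=4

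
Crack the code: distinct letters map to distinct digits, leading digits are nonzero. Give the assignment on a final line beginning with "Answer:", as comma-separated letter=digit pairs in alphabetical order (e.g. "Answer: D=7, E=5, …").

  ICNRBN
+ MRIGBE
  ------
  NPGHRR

Step 1. [col 1: N + E ≡ R (mod 10)] no forcing yet in column 1 (carry-in 0); R=1 is free and consistent — try it ⇒ R=1.
Step 2. [col 1: N + E ≡ R (mod 10)] column 1 (N + E ≡ R (mod 10), carry-in 0) doesn't pin N yet; pick N=8 and continue ⇒ N=8.
Step 3. [col 1: N + E ≡ R (mod 10)] column 1 reads N+E+carry(0)=R with N=8, R=1; with digits 1,8 already taken and all letters distinct, the only value for E is 3. So E=3.
Step 4. [col 2: B + B ≡ R (mod 10)] B=0 is one option consistent with column 2 (B + B ≡ R (mod 10), carry-in 1) — take it. So B=0.
Step 5. [col 3: R + G ≡ H (mod 10)] H=5 is one option consistent with column 3 (R + G ≡ H (mod 10), carry-in 0) — take it ⇒ H=5.
Step 6. [col 3: R + G ≡ H (mod 10)] column 3 reads R+G+carry(0)=H with R=1, H=5; with digits 0,1,3,5,8 already taken and all letters distinct, the only value for G is 4 ⇒ G=4.
Step 7. [col 4: N + I ≡ G (mod 10)] column 4 reads N+I+carry(0)=G with N=8, G=4; with digits 0,1,3,4,5,8 already taken and all letters distinct, the only value for I is 6, so I=6.
Step 8. [col 5: C + R ≡ P (mod 10)] column 5: given R=1, carry-in 1, and digits 0,1,3,4,5,6,8 already taken and all letters distinct, C+R≡P (mod 10) forces P=9. So P=9.
Step 9. [col 5: C + R ≡ P (mod 10)] column 5: given R=1, P=9, carry-in 1, and digits 0,1,3,4,5,6,8,9 already taken and all letters distinct, C+R≡P (mod 10) forces C=7. So C=7.
Step 10. [col 6: I + M ≡ N (mod 10)] column 6: given I=6, N=8, carry-in 0, and digits 0,1,3,4,5,6,7,8,9 already taken and all letters distinct, I+M≡N (mod 10) forces M=2 ⇒ M=2.

Answer: B=0, C=7, E=3, G=4, H=5, I=6, M=2, N=8, P=9, R=1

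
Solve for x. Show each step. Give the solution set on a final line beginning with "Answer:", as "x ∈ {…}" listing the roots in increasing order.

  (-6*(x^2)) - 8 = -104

Step 1. [(-6*(x^2)) - 8 = -104] -8 is outermost — add 8 both sides ⇒ sub: -6*(x^2) = -96.
Step 2. [-6*(x^2) = -96] -6 out front; divide by -6 ⇒ div: x^2 = 16.
Step 3. [x^2 = 16] √ both sides: 16 ≥ 0 gives two branches ⇒ sqrt: x = 4 or -4.

Answer: x ∈ {-4, 4}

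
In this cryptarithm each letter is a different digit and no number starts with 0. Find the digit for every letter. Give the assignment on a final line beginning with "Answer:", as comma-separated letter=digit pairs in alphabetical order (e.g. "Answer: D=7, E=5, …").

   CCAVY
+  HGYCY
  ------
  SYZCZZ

Step 1. [col 1: Y + Y ≡ Z (mod 10)] Z=2 is one option consistent with column 1 (Y + Y ≡ Z (mod 10), carry-in 0) — take it ⇒ Z=2.
Step 2. [col 1: Y + Y ≡ Z (mod 10)] several values work for Y in column 1 (Y + Y ≡ Z (mod 10), carry-in 0); try Y=6, so Y=6.
Step 3. [col 2: V + C ≡ Z (mod 10)] several values work for V in column 2 (V + C ≡ Z (mod 10), carry-in 1); try V=4, so V=4.
Step 4. [col 2: V + C ≡ Z (mod 10)] column 2: given V=4, Z=2, carry-in 1, and digits 2,4,6 already taken and all letters distinct, V+C≡Z (mod 10) forces C=7 ⇒ C=7.
Step 5. [S] adding two 5-digit numbers gives at most 5+1 digits, and here it does — S is that final carry and must be 1 ⇒ S=1.
Step 6. [col 3: A + Y ≡ C (mod 10)] column 3 reads A+Y+carry(1)=C with Y=6, C=7; with digits 1,2,4,6,7 already taken and all letters distinct, the only value for A is 0, so A=0.
Step 7. [col 4: C + G ≡ Z (mod 10)] column 4 reads C+G+carry(0)=Z with C=7, Z=2; with digits 0,1,2,4,6,7 already taken and all letters distinct, the only value for G is 5, so G=5.
Step 8. [col 5: C + H ≡ Y (mod 10)] column 5 reads C+H+carry(1)=Y with C=7, Y=6; with digits 0,1,2,4,5,6,7 already taken and all letters distinct, the only value for H is 8 ⇒ H=8.

Answer: A=0, C=7, G=5, H=8, S=1, V=4, Y=6, Z=2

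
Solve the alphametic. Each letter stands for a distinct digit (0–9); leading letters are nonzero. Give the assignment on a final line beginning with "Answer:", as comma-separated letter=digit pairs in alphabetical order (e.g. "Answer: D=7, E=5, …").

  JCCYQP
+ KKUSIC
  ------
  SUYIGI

Step 1. [col 1: P + C ≡ I (mod 10)] no forcing yet in column 1 (carry-in 0); I=9 is free and consistent — try it, so I=9.
Step 2. [col 1: P + C ≡ I (mod 10)] no forcing yet in column 1 (carry-in 0); C=4 is free and consistent — try it, so C=4.
Step 3. [col 1: P + C ≡ I (mod 10)] from column 1 (C=4, I=9, carry-in 0, digits 4,9 already taken and all letters distinct): P must equal 5, so P=5.
Step 4. [col 2: Q + I ≡ G (mod 10)] several values work for G in column 2 (Q + I ≡ G (mod 10), carry-in 0); try G=2 ⇒ G=2.
Step 5. [col 2: Q + I ≡ G (mod 10)] in column 2 we have Q+I≡G with carry-in 0; given I=9, G=2 and digits 2,4,5,9 already taken and all letters distinct, that pins Q to 3, so Q=3.
Step 6. [col 3: Y + S ≡ I (mod 10)] column 3 (Y + S ≡ I (mod 10), carry-in 1) doesn't pin Y yet; pick Y=0 and continue ⇒ Y=0.
Step 7. [col 3: Y + S ≡ I (mod 10)] from column 3 (Y=0, I=9, carry-in 1, digits 0,2,3,4,5,9 already taken and all letters distinct): S must equal 8. So S=8.
Step 8. [col 4: C + U ≡ Y (mod 10)] from column 4 (C=4, Y=0, carry-in 0, digits 0,2,3,4,5,8,9 already taken and all letters distinct): U must equal 6. So U=6.
Step 9. [col 5: C + K ≡ U (mod 10)] column 5: given C=4, U=6, carry-in 1, and digits 0,2,3,4,5,6,8,9 already taken and all letters distinct, C+K≡U (mod 10) forces K=1 ⇒ K=1.
Step 10. [col 6: J + K ≡ S (mod 10)] column 6 reads J+K+carry(0)=S with K=1, S=8; with digits 0,1,2,3,4,5,6,8,9 already taken and all letters distinct, the only value for J is 7. So J=7.

Answer: C=4, G=2, I=9, J=7, K=1, P=5, Q=3, S=8, U=6, Y=0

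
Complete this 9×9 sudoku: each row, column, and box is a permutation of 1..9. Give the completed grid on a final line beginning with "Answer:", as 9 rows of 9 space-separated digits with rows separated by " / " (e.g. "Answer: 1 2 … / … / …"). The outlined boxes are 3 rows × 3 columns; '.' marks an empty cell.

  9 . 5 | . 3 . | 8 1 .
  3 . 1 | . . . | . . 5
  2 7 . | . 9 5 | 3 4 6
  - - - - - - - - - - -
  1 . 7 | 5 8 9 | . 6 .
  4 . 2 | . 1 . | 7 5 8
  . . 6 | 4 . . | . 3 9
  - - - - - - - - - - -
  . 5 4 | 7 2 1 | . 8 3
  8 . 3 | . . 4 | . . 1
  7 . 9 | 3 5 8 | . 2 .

Step 1. [r6c6∈{2,7}] r6c6 is the only open cell in box 5 admitting 2 ⇒ r6c6=2.
Step 2. [r5c4∈{6}] r5c4 is down to just 6. So r5c4=6.
Step 3. [r7c7∈{6,9}] 9 has one home in row 7: r7c7. So r7c7=9.
Step 4. [r1c9∈{2,7}] col 9 places 7 nowhere but r1c9. So r1c9=7.
Step 5. [r2c5∈{4,6,7}] 4 has one home in col 5: r2c5. So r2c5=4.
Step 6. [r3c3∈{8}] r3c3 is down to just 8. So r3c3=8.
Step 7. [r2c2∈{6}] nothing but 6 survives at r2c2. So r2c2=6.
Step 8. [r9c9∈{4}] r9c9's peers cover all but 4 ⇒ r9c9=4.
Step 9. [r2c7∈{2}] r2c7's peers cover all but 2. So r2c7=2.
Step 10. [r8c7∈{5,6}] 5 has one home in row 8: r8c7, so r8c7=5.
Step 11. [r5c6∈{3}] r5c6 is down to just 3, so r5c6=3.
Step 12. [r1c4∈{2}] only 2 remains possible at r1c4, so r1c4=2.
Step 13. [r2c8∈{9}] r2c8's peers cover all but 9 ⇒ r2c8=9.
Step 14. [r8c8∈{7}] nothing but 7 survives at r8c8 ⇒ r8c8=7.
Step 15. [r2c6∈{7}] r2c6's peers cover all but 7. So r2c6=7.
Step 16. [r7c1∈{6}] only 6 remains possible at r7c1, so r7c1=6.
Step 17. [r6c7∈{1}] nothing but 1 survives at r6c7 ⇒ r6c7=1.
Step 18. [r9c2∈{1}] r9c2 has the single candidate 1 ⇒ r9c2=1.
Step 19. [r4c7∈{4}] r4c7's peers cover all but 4, so r4c7=4.
Step 20. [r9c7∈{6}] r9c7's peers cover all but 6. So r9c7=6.
Step 21. [r5c2∈{9}] nothing but 9 survives at r5c2. So r5c2=9.
Step 22. [r8c4∈{9}] r8c4's peers cover all but 9, so r8c4=9.
Step 23. [r8c2∈{2}] nothing but 2 survives at r8c2 ⇒ r8c2=2.
Step 24. [r6c1∈{5}] r6c1 is down to just 5 ⇒ r6c1=5.
Step 25. [r4c9∈{2}] nothing but 2 survives at r4c9. So r4c9=2.
Step 26. [r3c4∈{1}] r3c4's peers cover all but 1. So r3c4=1.
Step 27. [r8c5∈{6}] nothing but 6 survives at r8c5, so r8c5=6.
Step 28. [r2c4∈{8}] r2c4 has the single candidate 8, so r2c4=8.
Step 29. [r6c2∈{8}] r6c2 is down to just 8. So r6c2=8.
Step 30. [r6c5∈{7}] r6c5 is down to just 7 ⇒ r6c5=7.
Step 31. [r1c2∈{4}] nothing but 4 survives at r1c2, so r1c2=4.
Step 32. [r1c6∈{6}] nothing but 6 survives at r1c6, so r1c6=6.
Step 33. [r4c2∈{3}] nothing but 3 survives at r4c2. So r4c2=3.

Answer: 9 4 5 2 3 6 8 1 7 / 3 6 1 8 4 7 2 9 5 / 2 7 8 1 9 5 3 4 6 / 1 3 7 5 8 9 4 6 2 / 4 9 2 6 1 3 7 5 8 / 5 8 6 4 7 2 1 3 9 / 6 5 4 7 2 1 9 8 3 / 8 2 3 9 6 4 5 7 1 / 7 1 9 3 5 8 6 2 4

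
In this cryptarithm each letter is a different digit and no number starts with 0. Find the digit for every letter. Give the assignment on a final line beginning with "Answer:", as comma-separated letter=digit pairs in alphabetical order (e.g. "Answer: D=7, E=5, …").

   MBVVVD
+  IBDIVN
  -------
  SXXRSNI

Step 1. [S] S is the leading digit of a 7-digit sum of two 6-digit numbers; the final carry is exactly 1. So S=1.
Step 2. [col 1: D + N ≡ I (mod 10)] column 1 (D + N ≡ I (mod 10), carry-in 0) doesn't pin N yet; pick N=4 and continue, so N=4.
Step 3. [col 1: D + N ≡ I (mod 10)] column 1 (D + N ≡ I (mod 10), carry-in 0) doesn't pin I yet; pick I=9 and continue, so I=9.
Step 4. [col 1: D + N ≡ I (mod 10)] column 1 reads D+N+carry(0)=I with N=4, I=9; with digits 1,4,9 already taken and all letters distinct, the only value for D is 5. So D=5.
Step 5. [col 2: V + V ≡ N (mod 10)] V=2 is one option consistent with column 2 (V + V ≡ N (mod 10), carry-in 0) — take it. So V=2.
Step 6. [col 4: V + D ≡ R (mod 10)] in column 4 we have V+D≡R with carry-in 1; given V=2, D=5 and digits 1,2,4,5,9 already taken and all letters distinct, that pins R to 8, so R=8.
Step 7. [col 5: B + B ≡ X (mod 10)] column 5: given nothing yet, carry-in 0, and digits 1,2,4,5,8,9 already taken and all letters distinct, B+B≡X (mod 10) forces X=6. So X=6.
Step 8. [col 5: B + B ≡ X (mod 10)] from column 5 (X=6, carry-in 0, digits 1,2,4,5,6,8,9 already taken and all letters distinct): B must equal 3, so B=3.
Step 9. [col 6: M + I ≡ X (mod 10)] column 6 reads M+I+carry(0)=X with I=9, X=6; with digits 1,2,3,4,5,6,8,9 already taken and all letters distinct, the only value for M is 7, so M=7.

Answer: B=3, D=5, I=9, M=7, N=4, R=8, S=1, V=2, X=6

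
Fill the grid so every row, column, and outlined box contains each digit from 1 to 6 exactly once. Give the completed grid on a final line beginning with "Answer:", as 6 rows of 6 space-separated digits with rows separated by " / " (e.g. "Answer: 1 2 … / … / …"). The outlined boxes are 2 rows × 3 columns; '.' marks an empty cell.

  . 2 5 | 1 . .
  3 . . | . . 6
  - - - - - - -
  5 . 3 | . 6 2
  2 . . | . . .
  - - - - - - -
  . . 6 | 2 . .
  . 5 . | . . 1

Step 1. [r3c4∈{4}] only 4 remains possible at r3c4 ⇒ r3c4=4.
Step 2. [r6c1∈{4}] r6c1 is down to just 4 ⇒ r6c1=4.
Step 3. [r6c5∈{3}] r6c5 has the single candidate 3 ⇒ r6c5=3.
Step 4. [r3c2∈{1}] r3c2's peers cover all but 1. So r3c2=1.
Step 5. [r2c2∈{4}] r2c2 has the single candidate 4, so r2c2=4.
Step 6. [r1c6∈{3,4}] 3 has one home in row 1: r1c6. So r1c6=3.
Step 7. [r4c6∈{5}] r4c6's peers cover all but 5 ⇒ r4c6=5.
Step 8. [r5c5∈{4,5}] 5 has one home in row 5: r5c5, so r5c5=5.
Step 9. [r1c1∈{6}] only 6 remains possible at r1c1 ⇒ r1c1=6.
Step 10. [r4c3∈{4}] only 4 remains possible at r4c3. So r4c3=4.
Step 11. [r4c5∈{1}] nothing but 1 survives at r4c5, so r4c5=1.
Step 12. [r6c3∈{2}] r6c3 has the single candidate 2. So r6c3=2.
Step 13. [r4c2∈{6}] only 6 remains possible at r4c2 ⇒ r4c2=6.
Step 14. [r6c4∈{6}] r6c4 has the single candidate 6 ⇒ r6c4=6.
Step 15. [r2c5∈{2}] r2c5 is down to just 2 ⇒ r2c5=2.
Step 16. [r5c6∈{4}] nothing but 4 survives at r5c6. So r5c6=4.
Step 17. [r2c3∈{1}] r2c3 has the single candidate 1, so r2c3=1.
Step 18. [r4c4∈{3}] nothing but 3 survives at r4c4, so r4c4=3.
Step 19. [r5c1∈{1}] r5c1 has the single candidate 1. So r5c1=1.
Step 20. [r1c5∈{4}] only 4 remains possible at r1c5, so r1c5=4.
Step 21. [r5c2∈{3}] nothing but 3 survives at r5c2, so r5c2=3.
Step 22. [r2c4∈{5}] r2c4's peers cover all but 5, so r2c4=5.

Answer: 6 2 5 1 4 3 / 3 4 1 5 2 6 / 5 1 3 4 6 2 / 2 6 4 3 1 5 / 1 3 6 2 5 4 / 4 5 2 6 3 1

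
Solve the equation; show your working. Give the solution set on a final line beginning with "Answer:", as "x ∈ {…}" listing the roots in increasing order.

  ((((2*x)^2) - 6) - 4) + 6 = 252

Step 1. [((((2*x)^2) - 6) - 4) + 6 = 252] subtract 6: x sits inside (… + 6). So sub: (((2*x)^2) - 6) - 4 = 246.
Step 2. [(((2*x)^2) - 6) - 4 = 246] 4 comes off first (add 4) ⇒ sub: ((2*x)^2) - 6 = 250.
Step 3. [((2*x)^2) - 6 = 250] 6 comes off first (add 6), so sub: (2*x)^2 = 256.
Step 4. [(2*x)^2 = 256] 256 ≥ 0, LHS is (·)² — take ±√. So sqrt: 2*x = 16 or -16.
Step 5. [2*x = 16 or -16] 2·(inner) — divide through by 2. So div: x = 8 or -8.

Answer: x ∈ {-8, 8}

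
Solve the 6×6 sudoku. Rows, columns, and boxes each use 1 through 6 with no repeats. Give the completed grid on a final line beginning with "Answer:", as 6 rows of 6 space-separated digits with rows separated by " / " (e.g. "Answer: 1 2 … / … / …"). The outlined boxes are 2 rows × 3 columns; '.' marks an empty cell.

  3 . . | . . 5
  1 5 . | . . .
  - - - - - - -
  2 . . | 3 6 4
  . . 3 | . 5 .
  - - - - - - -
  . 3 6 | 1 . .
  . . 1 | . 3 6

Step 1. [r1c2∈{2,4,6}] r1c2 is the only open cell in box 1 admitting 6 ⇒ r1c2=6.
Step 2. [r5c6∈{2}] r5c6 has the single candidate 2, so r5c6=2.
Step 3. [r5c5∈{4}] r5c5's peers cover all but 4, so r5c5=4.
Step 4. [r2c5∈{2}] r2c5's peers cover all but 2. So r2c5=2.
Step 5. [r1c4∈{4}] r1c4 is down to just 4, so r1c4=4.
Step 6. [r4c1∈{4,6}] row 4 places 6 nowhere but r4c1 ⇒ r4c1=6.
Step 7. [r4c2∈{1,4}] 4 has one home in row 4: r4c2, so r4c2=4.
Step 8. [r5c1∈{5}] nothing but 5 survives at r5c1 ⇒ r5c1=5.
Step 9. [r1c5∈{1}] r1c5's peers cover all but 1, so r1c5=1.
Step 10. [r2c3∈{4}] only 4 remains possible at r2c3. So r2c3=4.
Step 11. [r1c3∈{2}] r1c3 has the single candidate 2 ⇒ r1c3=2.
Step 12. [r2c6∈{3}] r2c6 has the single candidate 3 ⇒ r2c6=3.
Step 13. [r2c4∈{6}] r2c4 has the single candidate 6, so r2c4=6.
Step 14. [r6c1∈{4}] r6c1's peers cover all but 4. So r6c1=4.
Step 15. [r3c3∈{5}] only 5 remains possible at r3c3. So r3c3=5.
Step 16. [r4c4∈{2}] only 2 remains possible at r4c4. So r4c4=2.
Step 17. [r3c2∈{1}] nothing but 1 survives at r3c2 ⇒ r3c2=1.
Step 18. [r6c4∈{5}] r6c4's peers cover all but 5 ⇒ r6c4=5.
Step 19. [r6c2∈{2}] r6c2 has the single candidate 2, so r6c2=2.
Step 20. [r4c6∈{1}] only 1 remains possible at r4c6 ⇒ r4c6=1.

Answer: 3 6 2 4 1 5 / 1 5 4 6 2 3 / 2 1 5 3 6 4 / 6 4 3 2 5 1 / 5 3 6 1 4 2 / 4 2 1 5 3 6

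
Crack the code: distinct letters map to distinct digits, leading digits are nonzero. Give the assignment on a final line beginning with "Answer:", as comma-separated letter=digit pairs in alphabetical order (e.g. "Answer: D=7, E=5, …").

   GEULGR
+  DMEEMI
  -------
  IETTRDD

Step 1. [col 1: R + I ≡ D (mod 10)] several values work for R in column 1 (R + I ≡ D (mod 10), carry-in 0); try R=4, so R=4.
Step 2. [col 1: R + I ≡ D (mod 10)] several values work for I in column 1 (R + I ≡ D (mod 10), carry-in 0); try I=1 ⇒ I=1.
Step 3. [col 1: R + I ≡ D (mod 10)] in column 1 we have R+I≡D with carry-in 0; given R=4, I=1 and digits 1,4 already taken and all letters distinct, that pins D to 5 ⇒ D=5.
Step 4. [col 2: G + M ≡ D (mod 10)] column 2 (G + M ≡ D (mod 10), carry-in 0) doesn't pin G yet; pick G=7 and continue, so G=7.
Step 5. [col 2: G + M ≡ D (mod 10)] in column 2 we have G+M≡D with carry-in 0; given G=7, D=5 and digits 1,4,5,7 already taken and all letters distinct, that pins M to 8 ⇒ M=8.
Step 6. [col 3: L + E ≡ R (mod 10)] no forcing yet in column 3 (carry-in 1); L=0 is free and consistent — try it, so L=0.
Step 7. [col 3: L + E ≡ R (mod 10)] column 3: given L=0, R=4, carry-in 1, and digits 0,1,4,5,7,8 already taken and all letters distinct, L+E≡R (mod 10) forces E=3 ⇒ E=3.
Step 8. [col 4: U + E ≡ T (mod 10)] T=2 is one option consistent with column 4 (U + E ≡ T (mod 10), carry-in 0) — take it. So T=2.
Step 9. [col 4: U + E ≡ T (mod 10)] in column 4 we have U+E≡T with carry-in 0; given E=3, T=2 and digits 0,1,2,3,4,5,7,8 already taken and all letters distinct, that pins U to 9, so U=9.

Answer: D=5, E=3, G=7, I=1, L=0, M=8, R=4, T=2, U=9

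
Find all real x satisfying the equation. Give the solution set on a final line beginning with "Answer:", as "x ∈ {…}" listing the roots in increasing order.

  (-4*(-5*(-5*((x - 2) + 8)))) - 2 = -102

Step 1. [(-4*(-5*(-5*((x - 2) + 8)))) - 2 = -102] the outer -2 inverts by adding 2. So sub: -4*(-5*(-5*((x - 2) + 8))) = -100.
Step 2. [-4*(-5*(-5*((x - 2) + 8))) = -100] -4 out front; divide by -4 ⇒ div: -5*(-5*((x - 2) + 8)) = 25.
Step 3. [-5*(-5*((x - 2) + 8)) = 25] divide by the outer -5 ⇒ div: -5*((x - 2) + 8) = -5.
Step 4. [-5*((x - 2) + 8) = -5] -5 out front; divide by -5, so div: (x - 2) + 8 = 1.
Step 5. [(x - 2) + 8 = 1] peel the +8: subtract 8 from each side ⇒ sub: x - 2 = -7.
Step 6. [x - 2 = -7] -2 is outermost — add 2 both sides ⇒ sub: x = -5.

Answer: x ∈ {-5}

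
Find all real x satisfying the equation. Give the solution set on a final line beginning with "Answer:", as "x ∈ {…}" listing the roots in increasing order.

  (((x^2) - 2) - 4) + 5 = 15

Step 1. [(((x^2) - 2) - 4) + 5 = 15] 5 comes off first (subtract 5), so sub: ((x^2) - 2) - 4 = 10.
Step 2. [((x^2) - 2) - 4 = 10] 4 comes off first (add 4), so sub: (x^2) - 2 = 14.
Step 3. [(x^2) - 2 = 14] 2 comes off first (add 2). So sub: x^2 = 16.
Step 4. [x^2 = 16] √ both sides: 16 ≥ 0 gives two branches ⇒ sqrt: x = 4 or -4.

Answer: x ∈ {-4, 4}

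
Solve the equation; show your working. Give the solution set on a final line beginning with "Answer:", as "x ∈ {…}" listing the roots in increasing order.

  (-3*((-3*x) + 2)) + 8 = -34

Step 1. [(-3*((-3*x) + 2)) + 8 = -34] 8 comes off first (subtract 8). So sub: -3*((-3*x) + 2) = -42.
Step 2. [-3*((-3*x) + 2) = -42] leading coefficient -3: divide by -3. So div: (-3*x) + 2 = 14.
Step 3. [(-3*x) + 2 = 14] subtract 2: x sits inside (… + 2). So sub: -3*x = 12.
Step 4. [-3*x = 12] divide by the outer -3. So div: x = -4.

Answer: x ∈ {-4}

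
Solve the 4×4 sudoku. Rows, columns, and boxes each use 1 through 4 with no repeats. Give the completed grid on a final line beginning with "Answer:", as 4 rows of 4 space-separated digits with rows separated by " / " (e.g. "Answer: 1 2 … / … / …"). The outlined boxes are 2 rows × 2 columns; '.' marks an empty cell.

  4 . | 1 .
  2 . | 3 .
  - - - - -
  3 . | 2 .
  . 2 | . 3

Step 1. [r3c4∈{1,4}] r3c4 is the only open cell in col 4 admitting 1 ⇒ r3c4=1.
Step 2. [r4c3∈{4}] nothing but 4 survives at r4c3 ⇒ r4c3=4.
Step 3. [r2c2∈{1}] only 1 remains possible at r2c2 ⇒ r2c2=1.
Step 4. [r3c2∈{4}] only 4 remains possible at r3c2. So r3c2=4.
Step 5. [r2c4∈{4}] r2c4 is down to just 4. So r2c4=4.
Step 6. [r1c2∈{3}] nothing but 3 survives at r1c2, so r1c2=3.
Step 7. [r4c1∈{1}] nothing but 1 survives at r4c1, so r4c1=1.
Step 8. [r1c4∈{2}] r1c4's peers cover all but 2, so r1c4=2.

Answer: 4 3 1 2 / 2 1 3 4 / 3 4 2 1 / 1 2 4 3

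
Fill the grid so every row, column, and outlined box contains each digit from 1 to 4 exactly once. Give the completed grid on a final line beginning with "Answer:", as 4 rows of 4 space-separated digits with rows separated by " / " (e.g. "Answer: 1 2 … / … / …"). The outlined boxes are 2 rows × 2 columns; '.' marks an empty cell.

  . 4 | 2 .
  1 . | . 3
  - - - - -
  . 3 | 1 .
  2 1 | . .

Step 1. [r4c4∈{4}] only 4 remains possible at r4c4, so r4c4=4.
Step 2. [r3c4∈{2}] only 2 remains possible at r3c4. So r3c4=2.
Step 3. [r1c1∈{3}] nothing but 3 survives at r1c1. So r1c1=3.
Step 4. [r2c2∈{2}] only 2 remains possible at r2c2. So r2c2=2.
Step 5. [r4c3∈{3}] nothing but 3 survives at r4c3. So r4c3=3.
Step 6. [r3c1∈{4}] r3c1 has the single candidate 4 ⇒ r3c1=4.
Step 7. [r1c4∈{1}] only 1 remains possible at r1c4 ⇒ r1c4=1.
Step 8. [r2c3∈{4}] r2c3 has the single candidate 4, so r2c3=4.

Answer: 3 4 2 1 / 1 2 4 3 / 4 3 1 2 / 2 1 3 4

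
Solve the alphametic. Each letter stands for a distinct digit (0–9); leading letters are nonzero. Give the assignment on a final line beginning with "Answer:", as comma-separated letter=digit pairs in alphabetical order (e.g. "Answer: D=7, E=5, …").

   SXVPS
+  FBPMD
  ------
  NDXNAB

Step 1. [col 1: S + D ≡ B (mod 10)] B=9 is one option consistent with column 1 (S + D ≡ B (mod 10), carry-in 0) — take it. So B=9.
Step 2. [col 1: S + D ≡ B (mod 10)] no forcing yet in column 1 (carry-in 0); D=2 is free and consistent — try it. So D=2.
Step 3. [col 1: S + D ≡ B (mod 10)] in column 1 we have S+D≡B with carry-in 0; given D=2, B=9 and digits 2,9 already taken and all letters distinct, that pins S to 7 ⇒ S=7.
Step 4. [col 2: P + M ≡ A (mod 10)] several values work for P in column 2 (P + M ≡ A (mod 10), carry-in 0); try P=5, so P=5.
Step 5. [col 2: P + M ≡ A (mod 10)] several values work for M in column 2 (P + M ≡ A (mod 10), carry-in 0); try M=3, so M=3.
Step 6. [col 2: P + M ≡ A (mod 10)] column 2 reads P+M+carry(0)=A with P=5, M=3; with digits 2,3,5,7,9 already taken and all letters distinct, the only value for A is 8, so A=8.
Step 7. [col 3: V + P ≡ N (mod 10)] V=6 is one option consistent with column 3 (V + P ≡ N (mod 10), carry-in 0) — take it, so V=6.
Step 8. [col 3: V + P ≡ N (mod 10)] in column 3 we have V+P≡N with carry-in 0; given V=6, P=5 and digits 2,3,5,6,7,8,9 already taken and all letters distinct, that pins N to 1, so N=1.
Step 9. [col 4: X + B ≡ X (mod 10)] no forcing yet in column 4 (carry-in 1); X=0 is free and consistent — try it, so X=0.
Step 10. [col 5: S + F ≡ D (mod 10)] column 5 reads S+F+carry(1)=D with S=7, D=2; with digits 0,1,2,3,5,6,7,8,9 already taken and all letters distinct, the only value for F is 4 ⇒ F=4.

Answer: A=8, B=9, D=2, F=4, M=3, N=1, P=5, S=7, V=6, X=0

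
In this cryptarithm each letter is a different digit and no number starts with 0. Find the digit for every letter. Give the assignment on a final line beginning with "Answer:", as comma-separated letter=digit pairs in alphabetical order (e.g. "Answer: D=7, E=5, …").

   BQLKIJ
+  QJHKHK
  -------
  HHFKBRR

Step 1. [col 1: J + K ≡ R (mod 10)] no forcing yet in column 1 (carry-in 0); R=5 is free and consistent — try it ⇒ R=5.
Step 2. [H] H is the leading digit of a 7-digit sum of two 6-digit numbers; the final carry is exactly 1, so H=1.
Step 3. [col 1: J + K ≡ R (mod 10)] column 1 (J + K ≡ R (mod 10), carry-in 0) doesn't pin K yet; pick K=6 and continue ⇒ K=6.
Step 4. [col 1: J + K ≡ R (mod 10)] column 1: given K=6, R=5, carry-in 0, and digits 1,5,6 already taken and all letters distinct, J+K≡R (mod 10) forces J=9. So J=9.
Step 5. [col 2: I + H ≡ R (mod 10)] from column 2 (H=1, R=5, carry-in 1, digits 1,5,6,9 already taken and all letters distinct): I must equal 3. So I=3.
Step 6. [col 3: K + K ≡ B (mod 10)] from column 3 (K=6, carry-in 0, digits 1,3,5,6,9 already taken and all letters distinct): B must equal 2, so B=2.
Step 7. [col 4: L + H ≡ K (mod 10)] column 4 reads L+H+carry(1)=K with H=1, K=6; with digits 1,2,3,5,6,9 already taken and all letters distinct, the only value for L is 4, so L=4.
Step 8. [col 5: Q + J ≡ F (mod 10)] column 5: given J=9, carry-in 0, and digits 1,2,3,4,5,6,9 already taken and all letters distinct, Q+J≡F (mod 10) forces Q=8, so Q=8.
Step 9. [col 5: Q + J ≡ F (mod 10)] column 5: given Q=8, J=9, carry-in 0, and digits 1,2,3,4,5,6,8,9 already taken and all letters distinct, Q+J≡F (mod 10) forces F=7 ⇒ F=7.

Answer: B=2, F=7, H=1, I=3, J=9, K=6, L=4, Q=8, R=5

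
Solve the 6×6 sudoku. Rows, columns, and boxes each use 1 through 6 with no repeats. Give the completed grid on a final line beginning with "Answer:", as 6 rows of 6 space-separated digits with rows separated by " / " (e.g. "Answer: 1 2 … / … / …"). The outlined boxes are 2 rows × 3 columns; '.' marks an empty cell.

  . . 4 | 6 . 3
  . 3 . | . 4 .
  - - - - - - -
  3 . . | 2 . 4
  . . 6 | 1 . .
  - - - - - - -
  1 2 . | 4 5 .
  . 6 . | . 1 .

Step 1. [r2c3∈{1,2,5}] col 3 places 2 nowhere but r2c3 ⇒ r2c3=2.
Step 2. [r1c1∈{5}] r1c1's peers cover all but 5, so r1c1=5.
Step 3. [r4c6∈{5}] r4c6 has the single candidate 5 ⇒ r4c6=5.
Step 4. [r3c3∈{1,5}] in col 3, 1 fits only at r3c3. So r3c3=1.
Step 5. [r5c3∈{3}] nothing but 3 survives at r5c3, so r5c3=3.
Step 6. [r6c1∈{4}] r6c1's peers cover all but 4, so r6c1=4.
Step 7. [r2c4∈{5}] r2c4 is down to just 5 ⇒ r2c4=5.
Step 8. [r6c6∈{2}] r6c6 is down to just 2 ⇒ r6c6=2.
Step 9. [r4c5∈{3}] only 3 remains possible at r4c5, so r4c5=3.
Step 10. [r3c2∈{5}] only 5 remains possible at r3c2, so r3c2=5.
Step 11. [r5c6∈{6}] r5c6's peers cover all but 6 ⇒ r5c6=6.
Step 12. [r4c2∈{4}] only 4 remains possible at r4c2 ⇒ r4c2=4.
Step 13. [r4c1∈{2}] r4c1 has the single candidate 2 ⇒ r4c1=2.
Step 14. [r1c2∈{1}] r1c2's peers cover all but 1 ⇒ r1c2=1.
Step 15. [r1c5∈{2}] r1c5 is down to just 2. So r1c5=2.
Step 16. [r6c4∈{3}] r6c4's peers cover all but 3. So r6c4=3.
Step 17. [r2c1∈{6}] nothing but 6 survives at r2c1. So r2c1=6.
Step 18. [r3c5∈{6}] only 6 remains possible at r3c5. So r3c5=6.
Step 19. [r6c3∈{5}] r6c3 is down to just 5, so r6c3=5.
Step 20. [r2c6∈{1}] r2c6 has the single candidate 1, so r2c6=1.

Answer: 5 1 4 6 2 3 / 6 3 2 5 4 1 / 3 5 1 2 6 4 / 2 4 6 1 3 5 / 1 2 3 4 5 6 / 4 6 5 3 1 2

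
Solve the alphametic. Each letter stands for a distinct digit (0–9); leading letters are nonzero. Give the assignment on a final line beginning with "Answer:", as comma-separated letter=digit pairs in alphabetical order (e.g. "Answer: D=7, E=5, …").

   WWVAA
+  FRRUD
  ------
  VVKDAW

Step 1. [col 1: A + D ≡ W (mod 10)] W=6 is one option consistent with column 1 (A + D ≡ W (mod 10), carry-in 0) — take it. So W=6.
Step 2. [col 1: A + D ≡ W (mod 10)] A=2 is one option consistent with column 1 (A + D ≡ W (mod 10), carry-in 0) — take it. So A=2.
Step 3. [V] the sum has 6 digits but both addends have 5; that extra leading digit V is the final carry, namely 1. So V=1.
Step 4. [col 1: A + D ≡ W (mod 10)] column 1 reads A+D+carry(0)=W with A=2, W=6; with digits 1,2,6 already taken and all letters distinct, the only value for D is 4, so D=4.
Step 5. [col 2: A + U ≡ A (mod 10)] column 2: given A=2, carry-in 0, and digits 1,2,4,6 already taken and all letters distinct, A+U≡A (mod 10) forces U=0 ⇒ U=0.
Step 6. [col 3: V + R ≡ D (mod 10)] in column 3 we have V+R≡D with carry-in 0; given V=1, D=4 and digits 0,1,2,4,6 already taken and all letters distinct, that pins R to 3, so R=3.
Step 7. [col 4: W + R ≡ K (mod 10)] column 4: given W=6, R=3, carry-in 0, and digits 0,1,2,3,4,6 already taken and all letters distinct, W+R≡K (mod 10) forces K=9. So K=9.
Step 8. [col 5: W + F ≡ V (mod 10)] in column 5 we have W+F≡V with carry-in 0; given W=6, V=1 and digits 0,1,2,3,4,6,9 already taken and all letters distinct, that pins F to 5 ⇒ F=5.

Answer: A=2, D=4, F=5, K=9, R=3, U=0, V=1, W=6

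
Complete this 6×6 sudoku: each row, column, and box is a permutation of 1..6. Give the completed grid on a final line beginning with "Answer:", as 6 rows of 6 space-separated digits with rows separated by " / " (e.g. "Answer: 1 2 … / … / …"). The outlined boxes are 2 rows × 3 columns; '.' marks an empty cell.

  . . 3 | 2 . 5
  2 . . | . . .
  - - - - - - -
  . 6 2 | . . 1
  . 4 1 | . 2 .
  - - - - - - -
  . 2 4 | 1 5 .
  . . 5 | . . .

Step 1. [r6c2∈{1,3}] r6c2 is the only open cell in col 2 admitting 3, so r6c2=3.
Step 2. [r2c3∈{6}] nothing but 6 survives at r2c3 ⇒ r2c3=6.
Step 3. [r1c5∈{1,4,6}] row 1 places 6 nowhere but r1c5 ⇒ r1c5=6.
Step 4. [r6c5∈{4}] only 4 remains possible at r6c5. So r6c5=4.
Step 5. [r3c5∈{3}] only 3 remains possible at r3c5 ⇒ r3c5=3.
Step 6. [r6c4∈{6}] r6c4's peers cover all but 6, so r6c4=6.
Step 7. [r2c6∈{3,4}] in col 6, 4 fits only at r2c6, so r2c6=4.
Step 8. [r3c1∈{5}] only 5 remains possible at r3c1 ⇒ r3c1=5.
Step 9. [r1c2∈{1}] nothing but 1 survives at r1c2 ⇒ r1c2=1.
Step 10. [r2c2∈{5}] r2c2 has the single candidate 5. So r2c2=5.
Step 11. [r5c1∈{6}] only 6 remains possible at r5c1. So r5c1=6.
Step 12. [r6c6∈{2}] r6c6's peers cover all but 2 ⇒ r6c6=2.
Step 13. [r4c6∈{6}] nothing but 6 survives at r4c6 ⇒ r4c6=6.
Step 14. [r2c4∈{3}] r2c4 is down to just 3 ⇒ r2c4=3.
Step 15. [r2c5∈{1}] nothing but 1 survives at r2c5 ⇒ r2c5=1.
Step 16. [r6c1∈{1}] r6c1 is down to just 1. So r6c1=1.
Step 17. [r1c1∈{4}] nothing but 4 survives at r1c1, so r1c1=4.
Step 18. [r4c1∈{3}] nothing but 3 survives at r4c1 ⇒ r4c1=3.
Step 19. [r4c4∈{5}] r4c4 is down to just 5. So r4c4=5.
Step 20. [r3c4∈{4}] r3c4 is down to just 4 ⇒ r3c4=4.
Step 21. [r5c6∈{3}] r5c6 has the single candidate 3 ⇒ r5c6=3.

Answer: 4 1 3 2 6 5 / 2 5 6 3 1 4 / 5 6 2 4 3 1 / 3 4 1 5 2 6 / 6 2 4 1 5 3 / 1 3 5 6 4 2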